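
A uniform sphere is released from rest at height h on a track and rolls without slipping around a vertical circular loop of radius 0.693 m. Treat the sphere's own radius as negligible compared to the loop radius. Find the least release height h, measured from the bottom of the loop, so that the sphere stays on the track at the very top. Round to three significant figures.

h_min ≈ 1.87 m

For this body I = (2/5)MR², i.e. k = I/(MR²) = 0.4.
At the top, contact is just lost when gravity alone supplies the centripetal force: Mg = Mv_top²/r, i.e. v_top² = gr.
With ω = v/R, the kinetic energy at speed v is ½(1+k)Mv² = (7/10)Mv².
Energy conservation from release (height h) to the top (height 2r): Mgh = Mg(2r) + (7/10)M·gr.
Thus h_min = 2r + (1+k)r/2 = r(2 + 1.4/2) = 0.693 × 2.7 ≈ 1.87 m.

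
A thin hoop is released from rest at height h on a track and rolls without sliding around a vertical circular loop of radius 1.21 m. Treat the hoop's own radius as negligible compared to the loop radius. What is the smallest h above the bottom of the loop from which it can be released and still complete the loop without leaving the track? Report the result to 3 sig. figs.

h_min ≈ 3.63 m

The moment of inertia is MR², giving k ≡ I/(MR²) = 1.
At the top, contact is just lost when gravity alone supplies the centripetal force: Mg = Mv_top²/r, i.e. v_top² = gr.
With ω = v/R, the kinetic energy at speed v is ½(1+k)Mv² = Mv².
Energy conservation from release (height h) to the top (height 2r): Mgh = Mg(2r) + M·gr.
Thus h_min = 2r + (1+k)r/2 = r(2 + 2/2) = 1.21 × 3 ≈ 3.63 m.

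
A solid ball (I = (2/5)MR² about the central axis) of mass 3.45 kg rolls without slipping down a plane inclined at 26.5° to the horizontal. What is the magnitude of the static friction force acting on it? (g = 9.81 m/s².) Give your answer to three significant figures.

For this body I = (2/5)MR², i.e. k = I/(MR²) = 0.4.
Newton's second law down the slope: Mg sinθ − f = Ma. The torque equation fR = Iα (with α = a/R) gives f = kMa.
Combining, a = g sinθ/(1+k) and f = kMa = kMg sinθ/(1+k).
f = 0.4 × 3.45 × 9.81 × sin26.5° / 1.4 ≈ 4.31 N.

f ≈ 4.31 N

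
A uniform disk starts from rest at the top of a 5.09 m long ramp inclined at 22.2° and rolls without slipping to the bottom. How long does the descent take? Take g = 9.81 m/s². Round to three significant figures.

t ≈ 2.03 s

Here I = (1/2)MR², so the shape factor k = I/(MR²) = 0.5.
Translational: Mg sinθ − f = Ma. Rotational about the CM: fR = Iα = kMRa, so f = kMa.
Hence a = g sinθ/(1+k) = 9.81×sin22.2°/1.5 = 2.471 m/s².
Starting from rest, L = ½at², so t = √(2L/a) = √(2×5.09/2.471) ≈ 2.03 s.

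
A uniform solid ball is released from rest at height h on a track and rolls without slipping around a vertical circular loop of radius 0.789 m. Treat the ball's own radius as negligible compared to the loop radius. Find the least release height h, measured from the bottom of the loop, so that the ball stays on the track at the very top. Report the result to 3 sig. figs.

Here I = (2/5)MR², so the shape factor k = I/(MR²) = 0.4.
At the top of the loop, the minimum-contact condition is Mg = Mv_top²/r, so v_top² = gr.
With ω = v/R, the kinetic energy at speed v is ½(1+k)Mv² = (7/10)Mv².
Energy conservation from release (height h) to the top (height 2r): Mgh = Mg(2r) + (7/10)M·gr.
Thus h_min = 2r + (1+k)r/2 = r(2 + 1.4/2) = 0.789 × 2.7 ≈ 2.13 m.

h_min ≈ 2.13 m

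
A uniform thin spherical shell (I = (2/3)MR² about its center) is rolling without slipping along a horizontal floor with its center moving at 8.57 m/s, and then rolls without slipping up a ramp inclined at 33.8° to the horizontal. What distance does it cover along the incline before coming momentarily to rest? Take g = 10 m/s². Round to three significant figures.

d ≈ 11.0 m

With I = (2/3)MR², the ratio k = I/(MR²) is 2/3.
Since it rolls without slipping, ω = v/R and KE = ½Mv² + ½Iω² = ½(1+k)Mv² = (5/6)Mv².
Setting this equal to Mgh gives the vertical rise h = (1+k)v₀²/(2g) = 1.667×8.57²/(2×10) = 6.12 m.
The distance along the slope is d = h/sinθ = 6.12/sin33.8° ≈ 11.0 m.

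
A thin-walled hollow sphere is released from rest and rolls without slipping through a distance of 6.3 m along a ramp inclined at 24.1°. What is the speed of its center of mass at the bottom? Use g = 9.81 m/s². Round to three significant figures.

Here I = (2/3)MR², so the shape factor k = I/(MR²) = 2/3.
Rolling without slipping gives ω = v/R, so the total kinetic energy is ½Mv² + ½Iω² = ½(1+k)Mv² = (5/6)Mv².
The vertical drop is h = L sinθ = 6.3 × sin24.1° = 2.572 m.
Setting Mgh = (5/6)Mv² gives v = √(2gh/(1+k)) = √(2·9.81·2.572/1.667) ≈ 5.50 m/s.

v ≈ 5.50 m/s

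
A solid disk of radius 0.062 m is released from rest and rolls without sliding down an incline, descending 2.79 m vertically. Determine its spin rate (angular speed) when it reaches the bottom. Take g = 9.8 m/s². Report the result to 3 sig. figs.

With I = (1/2)MR², the ratio k = I/(MR²) is 0.5.
Since it rolls without slipping, ω = v/R and KE = ½Mv² + ½Iω² = ½(1+k)Mv² = (3/4)Mv².
Energy conservation Mgh = ½(1+k)Mv² gives v = √(2gh/(1+k)) = √(2 × 9.8 × 2.79 / 1.5) = 6.038 m/s.
Then ω = v/R = 6.038 / 0.062 ≈ 97.4 rad/s.

ω ≈ 97.4 rad/s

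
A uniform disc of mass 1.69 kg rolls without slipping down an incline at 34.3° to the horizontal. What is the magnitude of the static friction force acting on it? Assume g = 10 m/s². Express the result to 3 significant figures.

For this body I = (1/2)MR², i.e. k = I/(MR²) = 0.5.
Along the incline Mg sinθ − f = Ma, and torque about the center fR = Iα = kMR²(a/R) gives f = kMa.
Combining, a = g sinθ/(1+k) and f = kMa = kMg sinθ/(1+k).
f = 0.5 × 1.69 × 10 × sin34.3° / 1.5 ≈ 3.17 N.

f ≈ 3.17 N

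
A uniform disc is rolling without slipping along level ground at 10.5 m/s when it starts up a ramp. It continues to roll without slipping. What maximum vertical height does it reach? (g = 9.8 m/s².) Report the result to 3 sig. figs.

h ≈ 8.44 m

For this body I = (1/2)MR², i.e. k = I/(MR²) = 0.5.
Rolling without slipping gives ω = v/R, so the total kinetic energy is ½Mv² + ½Iω² = ½(1+k)Mv² = (3/4)Mv².
All of this converts to potential energy at the highest point: (3/4)Mv₀² = Mgh.
Thus h = (1+k)v₀²/(2g) = 1.5 × 10.5² / (2 × 9.8) ≈ 8.44 m.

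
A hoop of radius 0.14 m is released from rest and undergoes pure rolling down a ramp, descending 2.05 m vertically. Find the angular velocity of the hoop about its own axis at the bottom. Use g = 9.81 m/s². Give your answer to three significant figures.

ω ≈ 32.0 rad/s

The moment of inertia is MR², giving k ≡ I/(MR²) = 1.
The rolling condition ω = v/R makes the rotational term ½I(v/R)² = ½kMv², so KE_total = ½(1+k)Mv² = Mv².
Energy conservation Mgh = ½(1+k)Mv² gives v = √(2gh/(1+k)) = √(2 × 9.81 × 2.05 / 2) = 4.484 m/s.
The angular speed follows from ω = v/R = 4.484/0.14 ≈ 32.0 rad/s.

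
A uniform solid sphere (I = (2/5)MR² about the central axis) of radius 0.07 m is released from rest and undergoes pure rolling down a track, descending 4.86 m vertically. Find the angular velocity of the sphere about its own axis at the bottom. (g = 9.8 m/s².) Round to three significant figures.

For this body I = (2/5)MR², i.e. k = I/(MR²) = 0.4.
The rolling condition ω = v/R makes the rotational term ½I(v/R)² = ½kMv², so KE_total = ½(1+k)Mv² = (7/10)Mv².
Energy conservation Mgh = ½(1+k)Mv² gives v = √(2gh/(1+k)) = √(2 × 9.8 × 4.86 / 1.4) = 8.249 m/s.
Then ω = v/R = 8.249 / 0.07 ≈ 118 rad/s.

ω ≈ 118 rad/s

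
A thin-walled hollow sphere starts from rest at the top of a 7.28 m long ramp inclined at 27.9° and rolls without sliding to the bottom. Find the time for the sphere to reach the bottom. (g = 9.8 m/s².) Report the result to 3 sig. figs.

t ≈ 2.30 s

With I = (2/3)MR², the ratio k = I/(MR²) is 2/3.
Newton's second law down the slope: Mg sinθ − f = Ma. The torque equation fR = Iα (with α = a/R) gives f = kMa.
Hence a = g sinθ/(1+k) = 9.8×sin27.9°/1.667 = 2.751 m/s².
With constant a from rest, t = √(2L/a) = √(2·7.28/2.751) ≈ 2.30 s.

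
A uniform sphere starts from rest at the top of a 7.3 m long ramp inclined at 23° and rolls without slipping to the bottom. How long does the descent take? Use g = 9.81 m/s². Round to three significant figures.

The moment of inertia is (2/5)MR², giving k ≡ I/(MR²) = 0.4.
Translational: Mg sinθ − f = Ma. Rotational about the CM: fR = Iα = kMRa, so f = kMa.
Hence a = g sinθ/(1+k) = 9.81×sin23°/1.4 = 2.738 m/s².
With constant a from rest, t = √(2L/a) = √(2·7.3/2.738) ≈ 2.31 s.

t ≈ 2.31 s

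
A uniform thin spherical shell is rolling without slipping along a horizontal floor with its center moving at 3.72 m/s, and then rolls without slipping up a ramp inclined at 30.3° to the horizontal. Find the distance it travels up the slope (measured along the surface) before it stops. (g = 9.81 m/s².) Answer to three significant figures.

d ≈ 2.33 m

Here I = (2/3)MR², so the shape factor k = I/(MR²) = 2/3.
Since it rolls without slipping, ω = v/R and KE = ½Mv² + ½Iω² = ½(1+k)Mv² = (5/6)Mv².
Setting this equal to Mgh gives the vertical rise h = (1+k)v₀²/(2g) = 1.667×3.72²/(2×9.81) = 1.176 m.
The distance along the slope is d = h/sinθ = 1.176/sin30.3° ≈ 2.33 m.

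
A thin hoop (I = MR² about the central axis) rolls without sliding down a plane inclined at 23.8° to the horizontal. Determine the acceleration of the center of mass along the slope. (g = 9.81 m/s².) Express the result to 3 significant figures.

a ≈ 1.98 m/s²

The moment of inertia is MR², giving k ≡ I/(MR²) = 1.
Translational: Mg sinθ − f = Ma. Rotational about the CM: fR = Iα = kMRa, so f = kMa.
Eliminating f: Mg sinθ = (1+k)Ma, so a = g sinθ/(1+k) = 9.81 × sin23.8° / 2 ≈ 1.98 m/s².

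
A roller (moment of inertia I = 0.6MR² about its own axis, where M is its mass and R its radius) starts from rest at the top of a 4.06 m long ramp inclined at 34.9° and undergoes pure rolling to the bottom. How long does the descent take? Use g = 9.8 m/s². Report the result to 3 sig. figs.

t ≈ 1.52 s

Here I = 0.6MR², so the shape factor k = I/(MR²) = 0.6.
Translational: Mg sinθ − f = Ma. Rotational about the CM: fR = Iα = kMRa, so f = kMa.
Hence a = g sinθ/(1+k) = 9.8×sin34.9°/1.6 = 3.504 m/s².
Starting from rest, L = ½at², so t = √(2L/a) = √(2×4.06/3.504) ≈ 1.52 s.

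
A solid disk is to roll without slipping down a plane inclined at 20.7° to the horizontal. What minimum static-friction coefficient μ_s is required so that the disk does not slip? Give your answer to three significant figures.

μ_min ≈ 0.126

For this body I = (1/2)MR², i.e. k = I/(MR²) = 0.5.
Along the incline Mg sinθ − f = Ma, and torque about the center fR = Iα = kMR²(a/R) gives f = kMa.
These give a = g sinθ/(1+k) and the required friction f = kMg sinθ/(1+k).
The normal force is N = Mg cosθ, so μ_min = f/N = k tanθ/(1+k).
μ_min = 0.5 × tan20.7° / 1.5 ≈ 0.126.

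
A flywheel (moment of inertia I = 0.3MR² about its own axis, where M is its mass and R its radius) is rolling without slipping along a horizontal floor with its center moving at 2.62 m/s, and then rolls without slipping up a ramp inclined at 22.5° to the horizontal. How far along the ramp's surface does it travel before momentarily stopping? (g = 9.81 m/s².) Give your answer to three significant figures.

d ≈ 1.19 m

The moment of inertia is 0.3MR², giving k ≡ I/(MR²) = 0.3.
Pure rolling means v = ωR; then KE = ½Mv² + ½I(v/R)² = ½(1+k)Mv² = (13/20)Mv².
Setting this equal to Mgh gives the vertical rise h = (1+k)v₀²/(2g) = 1.3×2.62²/(2×9.81) = 0.4548 m.
Along the incline, d = h/sinθ = 0.4548/sin22.5° ≈ 1.19 m.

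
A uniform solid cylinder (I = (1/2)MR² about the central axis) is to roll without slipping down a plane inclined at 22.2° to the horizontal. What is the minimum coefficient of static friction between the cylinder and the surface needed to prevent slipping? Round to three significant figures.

μ_min ≈ 0.136

Here I = (1/2)MR², so the shape factor k = I/(MR²) = 0.5.
Translational: Mg sinθ − f = Ma. Rotational about the CM: fR = Iα = kMRa, so f = kMa.
These give a = g sinθ/(1+k) and the required friction f = kMg sinθ/(1+k).
With N = Mg cosθ, the no-slip condition f ≤ μN gives μ_min = f/N = k tanθ/(1+k).
μ_min = 0.5 × tan22.2° / 1.5 ≈ 0.136.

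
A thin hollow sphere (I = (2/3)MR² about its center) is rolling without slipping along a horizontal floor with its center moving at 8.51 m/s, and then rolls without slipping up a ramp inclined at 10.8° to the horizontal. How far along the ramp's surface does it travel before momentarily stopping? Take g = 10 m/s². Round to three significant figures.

d ≈ 32.2 m

The moment of inertia is (2/3)MR², giving k ≡ I/(MR²) = 2/3.
Rolling without slipping gives ω = v/R, so the total kinetic energy is ½Mv² + ½Iω² = ½(1+k)Mv² = (5/6)Mv².
Setting this equal to Mgh gives the vertical rise h = (1+k)v₀²/(2g) = 1.667×8.51²/(2×10) = 6.035 m.
Along the incline, d = h/sinθ = 6.035/sin10.8° ≈ 32.2 m.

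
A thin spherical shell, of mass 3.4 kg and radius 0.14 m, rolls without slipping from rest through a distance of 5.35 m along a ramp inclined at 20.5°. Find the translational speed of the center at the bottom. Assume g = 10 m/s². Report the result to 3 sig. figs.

With I = (2/3)MR², the ratio k = I/(MR²) is 2/3.
Since it rolls without slipping, ω = v/R and KE = ½Mv² + ½Iω² = ½(1+k)Mv² = (5/6)Mv².
The vertical drop is h = L sinθ = 5.35 × sin20.5° = 1.874 m.
Setting Mgh = (5/6)Mv² gives v = √(2gh/(1+k)) = √(2·10·1.874/1.667) ≈ 4.74 m/s.

v ≈ 4.74 m/s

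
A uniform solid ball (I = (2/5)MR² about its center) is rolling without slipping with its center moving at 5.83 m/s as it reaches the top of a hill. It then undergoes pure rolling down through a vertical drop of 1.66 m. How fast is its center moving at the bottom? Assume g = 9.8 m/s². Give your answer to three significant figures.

The moment of inertia is (2/5)MR², giving k ≡ I/(MR²) = 0.4.
Since it rolls without slipping, ω = v/R and KE = ½Mv² + ½Iω² = ½(1+k)Mv² = (7/10)Mv².
Conserving energy between top and bottom: (7/10)Mv² = (7/10)Mv₀² + Mgh, hence v² = v₀² + 2gh/(1+k).
v = √(5.83² + 2×9.8×1.66/1.4) = √57.23 ≈ 7.56 m/s.

v ≈ 7.56 m/s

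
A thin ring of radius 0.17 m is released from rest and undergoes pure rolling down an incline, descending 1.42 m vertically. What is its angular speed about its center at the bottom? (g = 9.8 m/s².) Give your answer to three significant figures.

The moment of inertia is MR², giving k ≡ I/(MR²) = 1.
Pure rolling means v = ωR; then KE = ½Mv² + ½I(v/R)² = ½(1+k)Mv² = Mv².
Energy conservation Mgh = ½(1+k)Mv² gives v = √(2gh/(1+k)) = √(2 × 9.8 × 1.42 / 2) = 3.73 m/s.
The angular speed follows from ω = v/R = 3.73/0.17 ≈ 21.9 rad/s.

ω ≈ 21.9 rad/s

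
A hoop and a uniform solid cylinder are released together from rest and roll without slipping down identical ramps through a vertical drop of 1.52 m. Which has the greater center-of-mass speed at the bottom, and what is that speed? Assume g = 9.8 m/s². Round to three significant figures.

For rolling without slipping, Mgh = ½(1+k)Mv² where k = I/(MR²), so v = √(2gh/(1+k)).
Hoop: k = 1, giving v = √(2×9.8×1.52/2) = 3.86 m/s.
Uniform solid cylinder: k = 0.5, giving v = √(2×9.8×1.52/1.5) = 4.457 m/s.
The smaller k wins: the uniform solid cylinder, at ≈ 4.46 m/s.

the uniform solid cylinder, at v ≈ 4.46 m/s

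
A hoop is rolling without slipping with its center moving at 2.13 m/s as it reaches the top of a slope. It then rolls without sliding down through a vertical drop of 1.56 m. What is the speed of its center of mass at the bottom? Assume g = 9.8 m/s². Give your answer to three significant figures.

v ≈ 4.45 m/s

The moment of inertia is MR², giving k ≡ I/(MR²) = 1.
Rolling without slipping gives ω = v/R, so the total kinetic energy is ½Mv² + ½Iω² = ½(1+k)Mv² = Mv².
Conserving energy between top and bottom: Mv² = Mv₀² + Mgh, hence v² = v₀² + 2gh/(1+k).
v = √(2.13² + 2×9.8×1.56/2) = √19.82 ≈ 4.45 m/s.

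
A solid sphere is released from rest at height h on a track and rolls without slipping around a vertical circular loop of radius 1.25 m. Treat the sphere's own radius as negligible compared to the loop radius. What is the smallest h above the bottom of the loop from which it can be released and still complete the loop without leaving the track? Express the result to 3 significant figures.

The moment of inertia is (2/5)MR², giving k ≡ I/(MR²) = 0.4.
At the top, contact is just lost when gravity alone supplies the centripetal force: Mg = Mv_top²/r, i.e. v_top² = gr.
With ω = v/R, the kinetic energy at speed v is ½(1+k)Mv² = (7/10)Mv².
Energy conservation from release (height h) to the top (height 2r): Mgh = Mg(2r) + (7/10)M·gr.
Thus h_min = 2r + (1+k)r/2 = r(2 + 1.4/2) = 1.25 × 2.7 ≈ 3.38 m.

h_min ≈ 3.38 m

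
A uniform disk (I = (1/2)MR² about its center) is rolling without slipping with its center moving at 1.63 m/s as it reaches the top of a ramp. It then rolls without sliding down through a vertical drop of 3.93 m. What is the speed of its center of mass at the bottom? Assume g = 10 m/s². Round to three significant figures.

v ≈ 7.42 m/s

With I = (1/2)MR², the ratio k = I/(MR²) is 0.5.
Since it rolls without slipping, ω = v/R and KE = ½Mv² + ½Iω² = ½(1+k)Mv² = (3/4)Mv².
Energy conservation: (3/4)Mv₀² + Mgh = (3/4)Mv², so v² = v₀² + 2gh/(1+k).
v = √(1.63² + 2×10×3.93/1.5) = √55.06 ≈ 7.42 m/s.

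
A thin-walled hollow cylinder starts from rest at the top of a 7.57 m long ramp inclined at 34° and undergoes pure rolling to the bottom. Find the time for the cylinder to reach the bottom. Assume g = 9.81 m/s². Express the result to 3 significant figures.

t ≈ 2.35 s

For this body I = MR², i.e. k = I/(MR²) = 1.
Newton's second law down the slope: Mg sinθ − f = Ma. The torque equation fR = Iα (with α = a/R) gives f = kMa.
Hence a = g sinθ/(1+k) = 9.81×sin34°/2 = 2.743 m/s².
Starting from rest, L = ½at², so t = √(2L/a) = √(2×7.57/2.743) ≈ 2.35 s.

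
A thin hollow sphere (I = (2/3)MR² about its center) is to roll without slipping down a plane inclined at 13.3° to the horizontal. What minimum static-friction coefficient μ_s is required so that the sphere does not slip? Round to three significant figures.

Here I = (2/3)MR², so the shape factor k = I/(MR²) = 2/3.
Newton's second law down the slope: Mg sinθ − f = Ma. The torque equation fR = Iα (with α = a/R) gives f = kMa.
These give a = g sinθ/(1+k) and the required friction f = kMg sinθ/(1+k).
The normal force is N = Mg cosθ, so μ_min = f/N = k tanθ/(1+k).
μ_min = (2/3) × tan13.3° / 1.667 ≈ 0.0946.

μ_min ≈ 0.0946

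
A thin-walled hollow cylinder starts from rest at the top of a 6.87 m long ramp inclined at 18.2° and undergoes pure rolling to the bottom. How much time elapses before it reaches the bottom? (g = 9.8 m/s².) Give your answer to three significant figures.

t ≈ 3.00 s

With I = MR², the ratio k = I/(MR²) is 1.
Translational: Mg sinθ − f = Ma. Rotational about the CM: fR = Iα = kMRa, so f = kMa.
Hence a = g sinθ/(1+k) = 9.8×sin18.2°/2 = 1.53 m/s².
With constant a from rest, t = √(2L/a) = √(2·6.87/1.53) ≈ 3.00 s.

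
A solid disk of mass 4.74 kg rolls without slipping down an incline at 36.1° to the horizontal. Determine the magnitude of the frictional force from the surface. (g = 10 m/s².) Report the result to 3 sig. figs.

With I = (1/2)MR², the ratio k = I/(MR²) is 0.5.
Newton's second law down the slope: Mg sinθ − f = Ma. The torque equation fR = Iα (with α = a/R) gives f = kMa.
Combining, a = g sinθ/(1+k) and f = kMa = kMg sinθ/(1+k).
f = 0.5 × 4.74 × 10 × sin36.1° / 1.5 ≈ 9.31 N.

f ≈ 9.31 N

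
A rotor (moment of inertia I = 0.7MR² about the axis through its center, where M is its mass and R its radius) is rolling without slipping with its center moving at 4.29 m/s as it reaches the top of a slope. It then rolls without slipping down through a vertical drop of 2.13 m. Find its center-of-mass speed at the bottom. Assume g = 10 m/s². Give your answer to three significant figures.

v ≈ 6.59 m/s

With I = 0.7MR², the ratio k = I/(MR²) is 0.7.
The rolling condition ω = v/R makes the rotational term ½I(v/R)² = ½kMv², so KE_total = ½(1+k)Mv² = (17/20)Mv².
Conserving energy between top and bottom: (17/20)Mv² = (17/20)Mv₀² + Mgh, hence v² = v₀² + 2gh/(1+k).
v = √(4.29² + 2×10×2.13/1.7) = √43.46 ≈ 6.59 m/s.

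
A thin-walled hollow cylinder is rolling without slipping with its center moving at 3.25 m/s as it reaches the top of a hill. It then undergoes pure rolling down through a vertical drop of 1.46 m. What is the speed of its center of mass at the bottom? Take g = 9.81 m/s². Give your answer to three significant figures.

With I = MR², the ratio k = I/(MR²) is 1.
Pure rolling means v = ωR; then KE = ½Mv² + ½I(v/R)² = ½(1+k)Mv² = Mv².
Energy conservation: Mv₀² + Mgh = Mv², so v² = v₀² + 2gh/(1+k).
v = √(3.25² + 2×9.81×1.46/2) = √24.89 ≈ 4.99 m/s.

v ≈ 4.99 m/s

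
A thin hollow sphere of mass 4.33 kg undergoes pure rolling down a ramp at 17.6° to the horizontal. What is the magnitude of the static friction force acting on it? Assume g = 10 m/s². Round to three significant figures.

Here I = (2/3)MR², so the shape factor k = I/(MR²) = 2/3.
Newton's second law down the slope: Mg sinθ − f = Ma. The torque equation fR = Iα (with α = a/R) gives f = kMa.
Combining, a = g sinθ/(1+k) and f = kMa = kMg sinθ/(1+k).
f = (2/3) × 4.33 × 10 × sin17.6° / 1.667 ≈ 5.24 N.

f ≈ 5.24 N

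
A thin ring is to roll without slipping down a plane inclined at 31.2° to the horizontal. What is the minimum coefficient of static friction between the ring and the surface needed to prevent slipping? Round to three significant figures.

With I = MR², the ratio k = I/(MR²) is 1.
Newton's second law down the slope: Mg sinθ − f = Ma. The torque equation fR = Iα (with α = a/R) gives f = kMa.
These give a = g sinθ/(1+k) and the required friction f = kMg sinθ/(1+k).
The normal force is N = Mg cosθ, so μ_min = f/N = k tanθ/(1+k).
μ_min = 1 × tan31.2° / 2 ≈ 0.303.

μ_min ≈ 0.303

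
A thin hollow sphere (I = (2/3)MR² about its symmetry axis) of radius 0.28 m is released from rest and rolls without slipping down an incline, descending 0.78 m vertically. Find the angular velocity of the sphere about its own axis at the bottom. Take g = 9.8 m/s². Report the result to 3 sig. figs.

The moment of inertia is (2/3)MR², giving k ≡ I/(MR²) = 2/3.
Rolling without slipping gives ω = v/R, so the total kinetic energy is ½Mv² + ½Iω² = ½(1+k)Mv² = (5/6)Mv².
Energy conservation Mgh = ½(1+k)Mv² gives v = √(2gh/(1+k)) = √(2 × 9.8 × 0.78 / 1.667) = 3.029 m/s.
Then ω = v/R = 3.029 / 0.28 ≈ 10.8 rad/s.

ω ≈ 10.8 rad/s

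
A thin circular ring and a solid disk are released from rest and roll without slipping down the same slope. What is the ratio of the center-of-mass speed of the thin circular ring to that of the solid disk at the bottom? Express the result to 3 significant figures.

v_ratio ≈ 0.866

Each satisfies Mgh = ½(1+k)Mv² with k = I/(MR²), so v ∝ 1/√(1+k).
For the thin circular ring k = 1; for the solid disk k = 0.5.
v₁/v₂ = √((1+k₂)/(1+k₁)) = √(1.5/2) ≈ 0.866.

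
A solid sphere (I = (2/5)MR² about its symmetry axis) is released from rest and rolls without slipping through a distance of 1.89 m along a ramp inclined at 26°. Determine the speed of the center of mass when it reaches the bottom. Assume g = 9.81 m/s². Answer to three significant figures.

v ≈ 3.41 m/s

For this body I = (2/5)MR², i.e. k = I/(MR²) = 0.4.
The rolling condition ω = v/R makes the rotational term ½I(v/R)² = ½kMv², so KE_total = ½(1+k)Mv² = (7/10)Mv².
The vertical drop is h = L sinθ = 1.89 × sin26° = 0.8285 m.
Energy conservation: Mgh = (7/10)Mv², so v = √(2gh/(1+k)) = √(2 × 9.81 × 0.8285 / 1.4) ≈ 3.41 m/s.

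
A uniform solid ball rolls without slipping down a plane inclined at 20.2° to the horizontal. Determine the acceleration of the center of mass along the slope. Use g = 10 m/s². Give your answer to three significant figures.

The moment of inertia is (2/5)MR², giving k ≡ I/(MR²) = 0.4.
Translational: Mg sinθ − f = Ma. Rotational about the CM: fR = Iα = kMRa, so f = kMa.
Eliminating f: Mg sinθ = (1+k)Ma, so a = g sinθ/(1+k) = 10 × sin20.2° / 1.4 ≈ 2.47 m/s².

a ≈ 2.47 m/s²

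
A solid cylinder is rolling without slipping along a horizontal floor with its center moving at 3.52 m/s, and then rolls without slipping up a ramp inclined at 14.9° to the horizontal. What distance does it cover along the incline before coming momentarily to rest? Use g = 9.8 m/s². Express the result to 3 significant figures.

With I = (1/2)MR², the ratio k = I/(MR²) is 0.5.
The rolling condition ω = v/R makes the rotational term ½I(v/R)² = ½kMv², so KE_total = ½(1+k)Mv² = (3/4)Mv².
Setting this equal to Mgh gives the vertical rise h = (1+k)v₀²/(2g) = 1.5×3.52²/(2×9.8) = 0.9482 m.
The distance along the slope is d = h/sinθ = 0.9482/sin14.9° ≈ 3.69 m.

d ≈ 3.69 m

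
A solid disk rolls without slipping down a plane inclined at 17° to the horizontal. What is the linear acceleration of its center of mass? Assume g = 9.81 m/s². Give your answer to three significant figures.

a ≈ 1.91 m/s²

For this body I = (1/2)MR², i.e. k = I/(MR²) = 0.5.
Translational: Mg sinθ − f = Ma. Rotational about the CM: fR = Iα = kMRa, so f = kMa.
Eliminating f: Mg sinθ = (1+k)Ma, so a = g sinθ/(1+k) = 9.81 × sin17° / 1.5 ≈ 1.91 m/s².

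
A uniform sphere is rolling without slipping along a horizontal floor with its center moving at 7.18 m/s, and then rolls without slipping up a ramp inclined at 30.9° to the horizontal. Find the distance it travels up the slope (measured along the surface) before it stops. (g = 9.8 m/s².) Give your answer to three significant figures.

For this body I = (2/5)MR², i.e. k = I/(MR²) = 0.4.
The rolling condition ω = v/R makes the rotational term ½I(v/R)² = ½kMv², so KE_total = ½(1+k)Mv² = (7/10)Mv².
Setting this equal to Mgh gives the vertical rise h = (1+k)v₀²/(2g) = 1.4×7.18²/(2×9.8) = 3.682 m.
The distance along the slope is d = h/sinθ = 3.682/sin30.9° ≈ 7.17 m.

d ≈ 7.17 m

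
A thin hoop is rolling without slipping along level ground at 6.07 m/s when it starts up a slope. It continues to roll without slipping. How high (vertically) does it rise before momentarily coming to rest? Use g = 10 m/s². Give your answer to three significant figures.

The moment of inertia is MR², giving k ≡ I/(MR²) = 1.
Since it rolls without slipping, ω = v/R and KE = ½Mv² + ½Iω² = ½(1+k)Mv² = Mv².
All of this converts to potential energy at the highest point: Mv₀² = Mgh.
Thus h = (1+k)v₀²/(2g) = 2 × 6.07² / (2 × 10) ≈ 3.68 m.

h ≈ 3.68 m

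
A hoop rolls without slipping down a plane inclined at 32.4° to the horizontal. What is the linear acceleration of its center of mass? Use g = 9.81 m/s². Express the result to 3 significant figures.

The moment of inertia is MR², giving k ≡ I/(MR²) = 1.
Along the incline Mg sinθ − f = Ma, and torque about the center fR = Iα = kMR²(a/R) gives f = kMa.
Eliminating f: Mg sinθ = (1+k)Ma, so a = g sinθ/(1+k) = 9.81 × sin32.4° / 2 ≈ 2.63 m/s².

a ≈ 2.63 m/s²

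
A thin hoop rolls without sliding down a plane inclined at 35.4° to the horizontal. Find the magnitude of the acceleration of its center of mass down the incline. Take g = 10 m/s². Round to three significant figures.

a ≈ 2.90 m/s²

The moment of inertia is MR², giving k ≡ I/(MR²) = 1.
Along the incline Mg sinθ − f = Ma, and torque about the center fR = Iα = kMR²(a/R) gives f = kMa.
Eliminating f: Mg sinθ = (1+k)Ma, so a = g sinθ/(1+k) = 10 × sin35.4° / 2 ≈ 2.90 m/s².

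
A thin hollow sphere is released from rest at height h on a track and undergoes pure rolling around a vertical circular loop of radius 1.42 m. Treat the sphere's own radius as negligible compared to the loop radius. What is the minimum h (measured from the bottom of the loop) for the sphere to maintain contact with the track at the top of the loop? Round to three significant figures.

For this body I = (2/3)MR², i.e. k = I/(MR²) = 2/3.
At the top of the loop, the minimum-contact condition is Mg = Mv_top²/r, so v_top² = gr.
With ω = v/R, the kinetic energy at speed v is ½(1+k)Mv² = (5/6)Mv².
Energy conservation from release (height h) to the top (height 2r): Mgh = Mg(2r) + (5/6)M·gr.
Thus h_min = 2r + (1+k)r/2 = r(2 + 1.667/2) = 1.42 × 2.833 ≈ 4.02 m.

h_min ≈ 4.02 m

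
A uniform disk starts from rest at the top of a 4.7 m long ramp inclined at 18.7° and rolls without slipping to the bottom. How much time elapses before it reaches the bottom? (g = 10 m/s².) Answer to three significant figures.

t ≈ 2.10 s

The moment of inertia is (1/2)MR², giving k ≡ I/(MR²) = 0.5.
Newton's second law down the slope: Mg sinθ − f = Ma. The torque equation fR = Iα (with α = a/R) gives f = kMa.
Hence a = g sinθ/(1+k) = 10×sin18.7°/1.5 = 2.137 m/s².
With constant a from rest, t = √(2L/a) = √(2·4.7/2.137) ≈ 2.10 s.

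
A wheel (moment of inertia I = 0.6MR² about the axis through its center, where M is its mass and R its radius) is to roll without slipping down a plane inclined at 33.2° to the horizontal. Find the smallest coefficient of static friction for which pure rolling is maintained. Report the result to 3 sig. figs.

The moment of inertia is 0.6MR², giving k ≡ I/(MR²) = 0.6.
Newton's second law down the slope: Mg sinθ − f = Ma. The torque equation fR = Iα (with α = a/R) gives f = kMa.
These give a = g sinθ/(1+k) and the required friction f = kMg sinθ/(1+k).
The normal force is N = Mg cosθ, so μ_min = f/N = k tanθ/(1+k).
μ_min = 0.6 × tan33.2° / 1.6 ≈ 0.245.

μ_min ≈ 0.245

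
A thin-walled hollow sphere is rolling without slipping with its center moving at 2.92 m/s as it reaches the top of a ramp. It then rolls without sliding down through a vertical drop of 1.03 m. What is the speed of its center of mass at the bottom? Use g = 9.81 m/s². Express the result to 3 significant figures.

v ≈ 4.54 m/s

The moment of inertia is (2/3)MR², giving k ≡ I/(MR²) = 2/3.
The rolling condition ω = v/R makes the rotational term ½I(v/R)² = ½kMv², so KE_total = ½(1+k)Mv² = (5/6)Mv².
Energy conservation: (5/6)Mv₀² + Mgh = (5/6)Mv², so v² = v₀² + 2gh/(1+k).
v = √(2.92² + 2×9.81×1.03/1.667) = √20.65 ≈ 4.54 m/s.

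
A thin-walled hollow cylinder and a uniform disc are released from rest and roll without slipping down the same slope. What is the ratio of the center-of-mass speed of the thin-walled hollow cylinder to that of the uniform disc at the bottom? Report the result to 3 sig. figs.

v_ratio ≈ 0.866

Each satisfies Mgh = ½(1+k)Mv² with k = I/(MR²), so v ∝ 1/√(1+k).
For the thin-walled hollow cylinder k = 1; for the uniform disc k = 0.5.
v₁/v₂ = √((1+k₂)/(1+k₁)) = √(1.5/2) ≈ 0.866.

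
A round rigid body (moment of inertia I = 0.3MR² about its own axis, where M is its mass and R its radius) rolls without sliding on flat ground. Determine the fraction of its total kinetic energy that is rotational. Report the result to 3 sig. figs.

With I = 0.3MR², the ratio k = I/(MR²) is 0.3.
With ω = v/R, KE_trans = ½Mv² and KE_rot = ½Iω² = ½kMv², so KE_total = ½(1+k)Mv².
The rotational fraction is therefore k/(1+k) = 0.3/1.3 ≈ 0.231.

fraction ≈ 0.231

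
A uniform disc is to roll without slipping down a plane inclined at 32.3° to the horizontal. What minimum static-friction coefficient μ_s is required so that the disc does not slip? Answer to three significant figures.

μ_min ≈ 0.211

For this body I = (1/2)MR², i.e. k = I/(MR²) = 0.5.
Translational: Mg sinθ − f = Ma. Rotational about the CM: fR = Iα = kMRa, so f = kMa.
These give a = g sinθ/(1+k) and the required friction f = kMg sinθ/(1+k).
With N = Mg cosθ, the no-slip condition f ≤ μN gives μ_min = f/N = k tanθ/(1+k).
μ_min = 0.5 × tan32.3° / 1.5 ≈ 0.211.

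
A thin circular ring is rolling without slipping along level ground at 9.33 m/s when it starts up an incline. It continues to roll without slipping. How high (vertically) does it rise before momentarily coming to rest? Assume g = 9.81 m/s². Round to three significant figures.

Here I = MR², so the shape factor k = I/(MR²) = 1.
Since it rolls without slipping, ω = v/R and KE = ½Mv² + ½Iω² = ½(1+k)Mv² = Mv².
At the top the kinetic energy is zero, so Mv₀² = Mgh.
Thus h = (1+k)v₀²/(2g) = 2 × 9.33² / (2 × 9.81) ≈ 8.87 m.

h ≈ 8.87 m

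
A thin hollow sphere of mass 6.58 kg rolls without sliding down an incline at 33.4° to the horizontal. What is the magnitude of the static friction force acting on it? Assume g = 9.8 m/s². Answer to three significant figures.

f ≈ 14.2 N

Here I = (2/3)MR², so the shape factor k = I/(MR²) = 2/3.
Translational: Mg sinθ − f = Ma. Rotational about the CM: fR = Iα = kMRa, so f = kMa.
Combining, a = g sinθ/(1+k) and f = kMa = kMg sinθ/(1+k).
f = (2/3) × 6.58 × 9.8 × sin33.4° / 1.667 ≈ 14.2 N.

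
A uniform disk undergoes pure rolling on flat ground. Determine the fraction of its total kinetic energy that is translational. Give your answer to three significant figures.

fraction ≈ 0.667

With I = (1/2)MR², the ratio k = I/(MR²) is 0.5.
Since ω = v/R, the translational part is ½Mv² and the rotational part is ½I(v/R)² = ½kMv²; the total is ½(1+k)Mv².
The translational fraction is therefore 1/(1+k) = 1/1.5 ≈ 0.667.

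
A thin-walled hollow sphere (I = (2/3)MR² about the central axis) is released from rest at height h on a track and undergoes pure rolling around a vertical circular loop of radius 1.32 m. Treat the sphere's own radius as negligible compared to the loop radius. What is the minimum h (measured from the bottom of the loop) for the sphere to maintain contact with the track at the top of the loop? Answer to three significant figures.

The moment of inertia is (2/3)MR², giving k ≡ I/(MR²) = 2/3.
At the top of the loop, the minimum-contact condition is Mg = Mv_top²/r, so v_top² = gr.
With ω = v/R, the kinetic energy at speed v is ½(1+k)Mv² = (5/6)Mv².
Energy conservation from release (height h) to the top (height 2r): Mgh = Mg(2r) + (5/6)M·gr.
Thus h_min = 2r + (1+k)r/2 = r(2 + 1.667/2) = 1.32 × 2.833 ≈ 3.74 m.

h_min ≈ 3.74 m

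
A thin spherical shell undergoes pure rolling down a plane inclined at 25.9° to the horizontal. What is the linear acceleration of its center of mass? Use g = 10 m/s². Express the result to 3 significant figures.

a ≈ 2.62 m/s²

Here I = (2/3)MR², so the shape factor k = I/(MR²) = 2/3.
Translational: Mg sinθ − f = Ma. Rotational about the CM: fR = Iα = kMRa, so f = kMa.
Eliminating f: Mg sinθ = (1+k)Ma, so a = g sinθ/(1+k) = 10 × sin25.9° / 1.667 ≈ 2.62 m/s².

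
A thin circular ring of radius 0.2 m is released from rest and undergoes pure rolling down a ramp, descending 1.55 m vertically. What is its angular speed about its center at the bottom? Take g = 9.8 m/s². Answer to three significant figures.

ω ≈ 19.5 rad/s

The moment of inertia is MR², giving k ≡ I/(MR²) = 1.
Rolling without slipping gives ω = v/R, so the total kinetic energy is ½Mv² + ½Iω² = ½(1+k)Mv² = Mv².
Energy conservation Mgh = ½(1+k)Mv² gives v = √(2gh/(1+k)) = √(2 × 9.8 × 1.55 / 2) = 3.897 m/s.
The angular speed follows from ω = v/R = 3.897/0.2 ≈ 19.5 rad/s.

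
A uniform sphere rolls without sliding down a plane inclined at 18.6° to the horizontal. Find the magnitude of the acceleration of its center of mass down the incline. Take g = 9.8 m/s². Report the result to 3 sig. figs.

a ≈ 2.23 m/s²

The moment of inertia is (2/5)MR², giving k ≡ I/(MR²) = 0.4.
Newton's second law down the slope: Mg sinθ − f = Ma. The torque equation fR = Iα (with α = a/R) gives f = kMa.
Eliminating f: Mg sinθ = (1+k)Ma, so a = g sinθ/(1+k) = 9.8 × sin18.6° / 1.4 ≈ 2.23 m/s².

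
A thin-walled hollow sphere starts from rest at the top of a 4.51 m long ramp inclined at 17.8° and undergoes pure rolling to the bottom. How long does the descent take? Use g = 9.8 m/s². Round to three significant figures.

t ≈ 2.24 s

With I = (2/3)MR², the ratio k = I/(MR²) is 2/3.
Newton's second law down the slope: Mg sinθ − f = Ma. The torque equation fR = Iα (with α = a/R) gives f = kMa.
Hence a = g sinθ/(1+k) = 9.8×sin17.8°/1.667 = 1.797 m/s².
Starting from rest, L = ½at², so t = √(2L/a) = √(2×4.51/1.797) ≈ 2.24 s.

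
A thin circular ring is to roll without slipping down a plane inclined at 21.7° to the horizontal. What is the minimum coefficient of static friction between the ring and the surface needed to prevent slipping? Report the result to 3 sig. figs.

μ_min ≈ 0.199

The moment of inertia is MR², giving k ≡ I/(MR²) = 1.
Translational: Mg sinθ − f = Ma. Rotational about the CM: fR = Iα = kMRa, so f = kMa.
These give a = g sinθ/(1+k) and the required friction f = kMg sinθ/(1+k).
With N = Mg cosθ, the no-slip condition f ≤ μN gives μ_min = f/N = k tanθ/(1+k).
μ_min = 1 × tan21.7° / 2 ≈ 0.199.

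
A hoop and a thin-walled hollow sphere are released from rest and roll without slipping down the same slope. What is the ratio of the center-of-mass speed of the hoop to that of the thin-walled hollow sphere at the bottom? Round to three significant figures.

v_ratio ≈ 0.913

Each satisfies Mgh = ½(1+k)Mv² with k = I/(MR²), so v ∝ 1/√(1+k).
For the hoop k = 1; for the thin-walled hollow sphere k = 2/3.
v₁/v₂ = √((1+k₂)/(1+k₁)) = √(1.667/2) ≈ 0.913.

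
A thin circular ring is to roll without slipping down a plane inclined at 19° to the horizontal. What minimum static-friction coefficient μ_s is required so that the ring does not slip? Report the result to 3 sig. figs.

μ_min ≈ 0.172

Here I = MR², so the shape factor k = I/(MR²) = 1.
Newton's second law down the slope: Mg sinθ − f = Ma. The torque equation fR = Iα (with α = a/R) gives f = kMa.
These give a = g sinθ/(1+k) and the required friction f = kMg sinθ/(1+k).
The normal force is N = Mg cosθ, so μ_min = f/N = k tanθ/(1+k).
μ_min = 1 × tan19° / 2 ≈ 0.172.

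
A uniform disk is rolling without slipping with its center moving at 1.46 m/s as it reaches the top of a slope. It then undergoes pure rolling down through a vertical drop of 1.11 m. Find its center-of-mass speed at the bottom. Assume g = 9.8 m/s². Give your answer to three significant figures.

With I = (1/2)MR², the ratio k = I/(MR²) is 0.5.
Since it rolls without slipping, ω = v/R and KE = ½Mv² + ½Iω² = ½(1+k)Mv² = (3/4)Mv².
Energy conservation: (3/4)Mv₀² + Mgh = (3/4)Mv², so v² = v₀² + 2gh/(1+k).
v = √(1.46² + 2×9.8×1.11/1.5) = √16.64 ≈ 4.08 m/s.

v ≈ 4.08 m/s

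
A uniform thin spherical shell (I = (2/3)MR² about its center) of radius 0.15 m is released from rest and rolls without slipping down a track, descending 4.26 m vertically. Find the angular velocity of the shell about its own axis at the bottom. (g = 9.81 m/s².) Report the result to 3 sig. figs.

ω ≈ 47.2 rad/s

For this body I = (2/3)MR², i.e. k = I/(MR²) = 2/3.
Since it rolls without slipping, ω = v/R and KE = ½Mv² + ½Iω² = ½(1+k)Mv² = (5/6)Mv².
Energy conservation Mgh = ½(1+k)Mv² gives v = √(2gh/(1+k)) = √(2 × 9.81 × 4.26 / 1.667) = 7.082 m/s.
Then ω = v/R = 7.082 / 0.15 ≈ 47.2 rad/s.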